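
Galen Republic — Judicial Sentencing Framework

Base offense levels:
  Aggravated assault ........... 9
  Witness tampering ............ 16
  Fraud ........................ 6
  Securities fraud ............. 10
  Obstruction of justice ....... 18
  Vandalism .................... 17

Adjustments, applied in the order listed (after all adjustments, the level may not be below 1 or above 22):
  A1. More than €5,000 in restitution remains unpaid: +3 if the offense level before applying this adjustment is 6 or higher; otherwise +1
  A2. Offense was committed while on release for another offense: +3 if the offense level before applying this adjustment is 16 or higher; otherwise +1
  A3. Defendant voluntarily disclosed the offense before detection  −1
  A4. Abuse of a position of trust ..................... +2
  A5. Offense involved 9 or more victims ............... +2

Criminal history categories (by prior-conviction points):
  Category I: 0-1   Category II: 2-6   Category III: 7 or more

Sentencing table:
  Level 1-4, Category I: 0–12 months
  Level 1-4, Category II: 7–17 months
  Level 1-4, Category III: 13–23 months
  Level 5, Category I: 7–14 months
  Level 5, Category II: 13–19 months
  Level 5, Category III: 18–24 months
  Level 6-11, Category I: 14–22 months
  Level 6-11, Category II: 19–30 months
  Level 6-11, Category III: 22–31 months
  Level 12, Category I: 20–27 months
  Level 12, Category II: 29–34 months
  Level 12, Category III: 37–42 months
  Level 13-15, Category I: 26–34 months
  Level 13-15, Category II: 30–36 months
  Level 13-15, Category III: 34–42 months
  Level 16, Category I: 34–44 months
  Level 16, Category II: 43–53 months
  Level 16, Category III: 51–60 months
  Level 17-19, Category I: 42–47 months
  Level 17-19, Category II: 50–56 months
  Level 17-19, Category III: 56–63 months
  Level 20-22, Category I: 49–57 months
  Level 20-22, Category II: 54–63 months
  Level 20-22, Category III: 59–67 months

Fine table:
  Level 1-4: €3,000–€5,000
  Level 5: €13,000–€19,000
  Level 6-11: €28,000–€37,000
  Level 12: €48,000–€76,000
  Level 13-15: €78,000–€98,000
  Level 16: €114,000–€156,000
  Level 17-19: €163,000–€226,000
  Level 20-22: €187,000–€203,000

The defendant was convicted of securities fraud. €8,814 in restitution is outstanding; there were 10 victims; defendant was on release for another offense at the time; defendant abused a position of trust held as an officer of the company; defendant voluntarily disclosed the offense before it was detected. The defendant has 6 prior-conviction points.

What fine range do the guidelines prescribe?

€163,000–€226,000

Base offense level for securities fraud: 10.
A1 applies (level before this adjustment is 10 ≥ 6, so +3): 10 + 3 = 13.
A2 applies (level before this adjustment is 13 < 16, so +1): 13 + 1 = 14.
A3 applies: 14 − 1 = 13.
A4 applies: 13 + 2 = 15.
A5 applies: 15 + 2 = 17.
Final offense level: 17.
Level 17 falls in the 17-19 band.
Fine table: Level 17-19 → €163,000–€226,000.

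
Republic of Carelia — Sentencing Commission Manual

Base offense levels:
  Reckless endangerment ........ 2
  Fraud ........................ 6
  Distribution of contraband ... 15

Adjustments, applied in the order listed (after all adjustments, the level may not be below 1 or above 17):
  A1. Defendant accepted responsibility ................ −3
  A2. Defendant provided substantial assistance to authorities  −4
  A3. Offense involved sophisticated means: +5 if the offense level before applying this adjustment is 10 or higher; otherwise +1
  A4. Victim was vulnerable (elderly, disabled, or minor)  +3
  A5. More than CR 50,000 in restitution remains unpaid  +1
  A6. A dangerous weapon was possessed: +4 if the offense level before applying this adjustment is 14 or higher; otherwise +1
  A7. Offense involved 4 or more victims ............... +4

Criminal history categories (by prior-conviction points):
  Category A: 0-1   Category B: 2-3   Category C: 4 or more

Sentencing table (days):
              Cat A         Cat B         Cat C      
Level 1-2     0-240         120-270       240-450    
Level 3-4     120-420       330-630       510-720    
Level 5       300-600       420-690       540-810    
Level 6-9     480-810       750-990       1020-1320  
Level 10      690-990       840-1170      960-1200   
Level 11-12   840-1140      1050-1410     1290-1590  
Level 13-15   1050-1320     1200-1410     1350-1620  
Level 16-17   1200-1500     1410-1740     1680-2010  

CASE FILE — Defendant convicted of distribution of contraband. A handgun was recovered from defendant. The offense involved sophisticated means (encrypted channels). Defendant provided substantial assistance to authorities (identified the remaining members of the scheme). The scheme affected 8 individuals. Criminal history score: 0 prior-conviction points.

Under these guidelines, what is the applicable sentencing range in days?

1200-1500 days

Base offense level for distribution of contraband: 15.
A2 applies: 15 − 4 = 11.
A3 applies (level before this adjustment is 11 ≥ 10, so +5): 11 + 5 = 16.
A5 does not apply.
A6 applies (level before this adjustment is 16 ≥ 14, so +4): 16 + 4 = 20.
A7 applies: 20 + 4 = 24.
Level 24 exceeds the maximum of 17; capped at 17.
Final offense level: 17.
Criminal history: 0 prior points → Category A (0-1).
Level 17 falls in the 16-17 band.
Grid: Level 16-17 × Category A = 1200-1500 days.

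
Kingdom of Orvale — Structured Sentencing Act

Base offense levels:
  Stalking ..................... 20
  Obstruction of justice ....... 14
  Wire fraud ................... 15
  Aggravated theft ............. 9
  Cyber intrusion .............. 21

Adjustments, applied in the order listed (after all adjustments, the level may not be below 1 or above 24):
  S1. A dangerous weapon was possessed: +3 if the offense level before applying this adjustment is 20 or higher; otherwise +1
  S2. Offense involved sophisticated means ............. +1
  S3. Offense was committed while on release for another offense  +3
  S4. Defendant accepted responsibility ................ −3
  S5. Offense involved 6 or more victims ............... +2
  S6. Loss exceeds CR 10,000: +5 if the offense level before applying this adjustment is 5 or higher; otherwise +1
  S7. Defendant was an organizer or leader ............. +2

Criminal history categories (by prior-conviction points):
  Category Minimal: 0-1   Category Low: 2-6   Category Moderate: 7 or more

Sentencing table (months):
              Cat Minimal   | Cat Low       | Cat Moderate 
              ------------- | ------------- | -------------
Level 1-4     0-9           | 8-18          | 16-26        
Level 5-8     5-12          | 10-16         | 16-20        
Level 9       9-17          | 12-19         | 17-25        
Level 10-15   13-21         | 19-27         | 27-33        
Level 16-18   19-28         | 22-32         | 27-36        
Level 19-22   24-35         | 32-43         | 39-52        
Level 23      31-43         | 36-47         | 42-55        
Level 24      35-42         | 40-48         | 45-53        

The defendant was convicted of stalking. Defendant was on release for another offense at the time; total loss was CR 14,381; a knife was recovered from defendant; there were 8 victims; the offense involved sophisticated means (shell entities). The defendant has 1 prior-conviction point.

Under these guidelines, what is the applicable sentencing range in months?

Base offense level for stalking: 20.
S1 applies (level before this adjustment is 20 ≥ 20, so +3): 20 + 3 = 23.
S2 applies: 23 + 1 = 24.
S3 applies: 24 + 3 = 27.
S4 does not apply.
S5 applies: 27 + 2 = 29.
S6 applies (level before this adjustment is 29 ≥ 5, so +5): 29 + 5 = 34.
S7 does not apply.
Level 34 exceeds the maximum of 24; capped at 24.
Final offense level: 24.
Criminal history: 1 prior point → Category Minimal (0-1).
Level 24 falls in the 24 band.
Grid: Level 24 × Category Minimal = 35-42 months.

35-42 months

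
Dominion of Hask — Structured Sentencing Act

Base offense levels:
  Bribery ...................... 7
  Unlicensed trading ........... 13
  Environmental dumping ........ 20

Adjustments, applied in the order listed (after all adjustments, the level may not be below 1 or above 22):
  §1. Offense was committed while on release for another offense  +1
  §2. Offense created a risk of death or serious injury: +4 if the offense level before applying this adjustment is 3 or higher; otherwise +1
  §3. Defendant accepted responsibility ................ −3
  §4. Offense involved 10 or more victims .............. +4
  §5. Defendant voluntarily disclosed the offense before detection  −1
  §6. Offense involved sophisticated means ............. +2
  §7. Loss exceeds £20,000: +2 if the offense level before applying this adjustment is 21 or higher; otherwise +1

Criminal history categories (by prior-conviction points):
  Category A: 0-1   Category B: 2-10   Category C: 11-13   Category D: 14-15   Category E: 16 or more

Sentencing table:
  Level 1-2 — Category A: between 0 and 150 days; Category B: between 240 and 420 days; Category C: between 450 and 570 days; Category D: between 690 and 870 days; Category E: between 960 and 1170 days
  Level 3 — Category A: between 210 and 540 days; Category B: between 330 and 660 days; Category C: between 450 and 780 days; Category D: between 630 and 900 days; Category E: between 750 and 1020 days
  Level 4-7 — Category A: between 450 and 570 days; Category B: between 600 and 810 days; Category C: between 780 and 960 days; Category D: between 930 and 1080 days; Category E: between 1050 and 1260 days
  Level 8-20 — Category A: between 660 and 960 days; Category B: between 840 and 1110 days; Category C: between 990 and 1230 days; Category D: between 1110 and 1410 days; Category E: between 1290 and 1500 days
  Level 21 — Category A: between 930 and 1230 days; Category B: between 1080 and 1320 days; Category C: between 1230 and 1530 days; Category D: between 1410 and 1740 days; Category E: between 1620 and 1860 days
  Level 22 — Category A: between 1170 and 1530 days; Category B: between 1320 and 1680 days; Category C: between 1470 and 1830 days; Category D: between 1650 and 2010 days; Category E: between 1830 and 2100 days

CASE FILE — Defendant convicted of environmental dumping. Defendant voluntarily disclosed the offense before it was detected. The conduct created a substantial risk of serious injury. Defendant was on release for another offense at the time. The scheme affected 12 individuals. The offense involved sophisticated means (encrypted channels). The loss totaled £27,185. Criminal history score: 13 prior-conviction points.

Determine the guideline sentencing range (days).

Base offense level for environmental dumping: 20.
§1 applies: 20 + 1 = 21.
§2 applies (level before this adjustment is 21 ≥ 3, so +4): 21 + 4 = 25.
§4 applies: 25 + 4 = 29.
§5 applies: 29 − 1 = 28.
§6 applies: 28 + 2 = 30.
§7 applies (level before this adjustment is 30 ≥ 21, so +2): 30 + 2 = 32.
Level 32 exceeds the maximum of 22; capped at 22.
Final offense level: 22.
Criminal history: 13 prior points → Category C (11-13).
Level 22 falls in the 22 band.
Grid: Level 22 × Category C = 1470-1830 days.

1470-1830 days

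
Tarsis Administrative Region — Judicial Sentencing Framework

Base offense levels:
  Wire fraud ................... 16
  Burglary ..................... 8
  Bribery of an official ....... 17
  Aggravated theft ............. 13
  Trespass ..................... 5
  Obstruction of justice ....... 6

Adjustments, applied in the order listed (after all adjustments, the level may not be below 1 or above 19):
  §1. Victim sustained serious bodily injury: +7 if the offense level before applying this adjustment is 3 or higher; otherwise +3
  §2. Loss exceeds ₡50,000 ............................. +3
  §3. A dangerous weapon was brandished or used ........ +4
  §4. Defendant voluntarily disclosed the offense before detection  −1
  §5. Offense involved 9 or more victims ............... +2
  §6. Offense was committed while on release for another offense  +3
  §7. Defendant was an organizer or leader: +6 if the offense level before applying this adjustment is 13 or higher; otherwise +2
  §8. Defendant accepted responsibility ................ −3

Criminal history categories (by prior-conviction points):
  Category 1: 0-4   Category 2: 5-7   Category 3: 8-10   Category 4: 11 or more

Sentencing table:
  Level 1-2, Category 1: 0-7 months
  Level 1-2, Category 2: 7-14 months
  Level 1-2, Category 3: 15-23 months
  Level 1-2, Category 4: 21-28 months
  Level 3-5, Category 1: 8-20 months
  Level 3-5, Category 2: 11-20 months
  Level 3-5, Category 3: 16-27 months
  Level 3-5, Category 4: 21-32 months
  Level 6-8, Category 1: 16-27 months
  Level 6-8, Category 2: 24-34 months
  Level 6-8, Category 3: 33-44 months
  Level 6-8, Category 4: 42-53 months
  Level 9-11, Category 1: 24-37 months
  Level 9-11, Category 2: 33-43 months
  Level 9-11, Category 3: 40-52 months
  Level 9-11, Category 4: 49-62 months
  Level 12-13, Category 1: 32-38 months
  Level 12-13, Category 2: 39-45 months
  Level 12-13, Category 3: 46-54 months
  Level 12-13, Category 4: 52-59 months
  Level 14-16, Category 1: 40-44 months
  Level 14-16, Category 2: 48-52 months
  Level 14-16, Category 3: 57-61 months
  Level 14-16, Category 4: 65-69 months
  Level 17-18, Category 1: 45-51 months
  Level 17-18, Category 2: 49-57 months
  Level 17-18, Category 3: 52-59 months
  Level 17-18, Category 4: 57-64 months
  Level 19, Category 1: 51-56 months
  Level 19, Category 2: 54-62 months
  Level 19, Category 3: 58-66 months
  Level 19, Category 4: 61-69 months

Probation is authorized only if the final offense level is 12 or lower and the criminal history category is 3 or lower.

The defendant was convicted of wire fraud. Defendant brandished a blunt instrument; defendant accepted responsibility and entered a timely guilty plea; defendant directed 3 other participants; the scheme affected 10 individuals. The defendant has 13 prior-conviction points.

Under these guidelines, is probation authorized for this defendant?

No

Base offense level for wire fraud: 16.
§3 applies: 16 + 4 = 20.
§4 does not apply.
§5 applies: 20 + 2 = 22.
§6 does not apply.
§7 applies (level before this adjustment is 22 ≥ 13, so +6): 22 + 6 = 28.
§8 applies: 28 − 3 = 25.
Level 25 exceeds the maximum of 19; capped at 19.
Final offense level: 19.
Criminal history: 13 prior points → Category 4 (11+).
Level 19 falls in the 19 band.
Grid: Level 19 × Category 4 = 61-69 months.
Probation check: level 19 > 12 and category 4 > 3 → not eligible.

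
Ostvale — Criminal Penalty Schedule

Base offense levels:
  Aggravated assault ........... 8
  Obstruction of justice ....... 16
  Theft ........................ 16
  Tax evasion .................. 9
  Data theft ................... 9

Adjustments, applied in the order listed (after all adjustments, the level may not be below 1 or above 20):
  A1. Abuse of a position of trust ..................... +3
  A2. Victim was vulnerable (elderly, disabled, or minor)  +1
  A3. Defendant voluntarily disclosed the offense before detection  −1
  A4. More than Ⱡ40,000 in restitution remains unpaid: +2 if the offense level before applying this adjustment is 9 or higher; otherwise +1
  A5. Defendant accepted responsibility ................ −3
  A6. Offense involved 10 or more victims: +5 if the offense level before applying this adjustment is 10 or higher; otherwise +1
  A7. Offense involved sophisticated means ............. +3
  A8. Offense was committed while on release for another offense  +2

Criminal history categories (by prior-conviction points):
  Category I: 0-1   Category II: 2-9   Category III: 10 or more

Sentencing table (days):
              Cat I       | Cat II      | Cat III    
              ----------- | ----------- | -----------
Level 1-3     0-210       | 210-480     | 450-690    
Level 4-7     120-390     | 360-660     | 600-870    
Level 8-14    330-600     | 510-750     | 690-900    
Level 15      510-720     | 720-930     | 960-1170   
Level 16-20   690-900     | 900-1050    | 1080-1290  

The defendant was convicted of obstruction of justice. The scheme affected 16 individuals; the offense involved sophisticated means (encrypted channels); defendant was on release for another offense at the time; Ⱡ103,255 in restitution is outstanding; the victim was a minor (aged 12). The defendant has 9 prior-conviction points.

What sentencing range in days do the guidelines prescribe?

Base offense level for obstruction of justice: 16.
A1 does not apply.
A2 applies: 16 + 1 = 17.
A3 does not apply.
A4 applies (level before this adjustment is 17 ≥ 9, so +2): 17 + 2 = 19.
A6 applies (level before this adjustment is 19 ≥ 10, so +5): 19 + 5 = 24.
A7 applies: 24 + 3 = 27.
A8 applies: 27 + 2 = 29.
Level 29 exceeds the maximum of 20; capped at 20.
Final offense level: 20.
Criminal history: 9 prior points → Category II (2-9).
Level 20 falls in the 16-20 band.
Grid: Level 16-20 × Category II = 900-1050 days.

900-1050 days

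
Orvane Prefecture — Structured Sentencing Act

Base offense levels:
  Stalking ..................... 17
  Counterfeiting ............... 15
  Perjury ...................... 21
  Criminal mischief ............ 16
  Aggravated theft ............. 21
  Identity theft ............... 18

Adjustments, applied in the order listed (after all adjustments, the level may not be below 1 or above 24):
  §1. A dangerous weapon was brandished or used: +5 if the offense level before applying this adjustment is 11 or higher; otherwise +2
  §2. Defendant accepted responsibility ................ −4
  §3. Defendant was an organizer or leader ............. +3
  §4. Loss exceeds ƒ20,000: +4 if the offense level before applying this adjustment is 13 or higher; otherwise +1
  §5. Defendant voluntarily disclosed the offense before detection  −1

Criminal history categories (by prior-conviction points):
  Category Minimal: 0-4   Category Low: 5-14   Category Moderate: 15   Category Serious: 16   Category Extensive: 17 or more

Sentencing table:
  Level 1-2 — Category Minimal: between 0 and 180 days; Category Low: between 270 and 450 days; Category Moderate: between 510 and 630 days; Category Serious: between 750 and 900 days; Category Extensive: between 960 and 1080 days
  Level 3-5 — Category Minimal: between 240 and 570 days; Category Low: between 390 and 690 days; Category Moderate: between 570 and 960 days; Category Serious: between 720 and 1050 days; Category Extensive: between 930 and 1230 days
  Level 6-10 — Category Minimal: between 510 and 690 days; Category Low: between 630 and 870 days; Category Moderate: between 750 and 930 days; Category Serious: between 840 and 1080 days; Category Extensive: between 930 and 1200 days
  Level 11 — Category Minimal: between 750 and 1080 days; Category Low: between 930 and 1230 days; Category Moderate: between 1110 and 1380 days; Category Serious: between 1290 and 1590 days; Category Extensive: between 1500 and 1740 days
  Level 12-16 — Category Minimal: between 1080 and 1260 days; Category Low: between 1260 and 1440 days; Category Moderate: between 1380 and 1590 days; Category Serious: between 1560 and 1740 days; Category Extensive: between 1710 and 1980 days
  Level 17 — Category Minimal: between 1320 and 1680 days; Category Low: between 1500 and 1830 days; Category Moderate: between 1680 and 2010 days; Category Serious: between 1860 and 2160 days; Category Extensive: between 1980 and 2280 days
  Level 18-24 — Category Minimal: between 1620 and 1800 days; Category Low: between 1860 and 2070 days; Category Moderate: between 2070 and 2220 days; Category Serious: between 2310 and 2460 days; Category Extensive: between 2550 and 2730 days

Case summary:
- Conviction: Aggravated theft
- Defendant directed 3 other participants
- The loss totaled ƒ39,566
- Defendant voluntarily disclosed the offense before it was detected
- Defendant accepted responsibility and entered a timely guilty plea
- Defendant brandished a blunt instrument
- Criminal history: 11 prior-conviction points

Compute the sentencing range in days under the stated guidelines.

Base offense level for aggravated theft: 21.
§1 applies (level before this adjustment is 21 ≥ 11, so +5): 21 + 5 = 26.
§2 applies: 26 − 4 = 22.
§3 applies: 22 + 3 = 25.
§4 applies (level before this adjustment is 25 ≥ 13, so +4): 25 + 4 = 29.
§5 applies: 29 − 1 = 28.
Level 28 exceeds the maximum of 24; capped at 24.
Final offense level: 24.
Criminal history: 11 prior points → Category Low (5-14).
Level 24 falls in the 18-24 band.
Grid: Level 18-24 × Category Low = 1860-2070 days.

1860-2070 days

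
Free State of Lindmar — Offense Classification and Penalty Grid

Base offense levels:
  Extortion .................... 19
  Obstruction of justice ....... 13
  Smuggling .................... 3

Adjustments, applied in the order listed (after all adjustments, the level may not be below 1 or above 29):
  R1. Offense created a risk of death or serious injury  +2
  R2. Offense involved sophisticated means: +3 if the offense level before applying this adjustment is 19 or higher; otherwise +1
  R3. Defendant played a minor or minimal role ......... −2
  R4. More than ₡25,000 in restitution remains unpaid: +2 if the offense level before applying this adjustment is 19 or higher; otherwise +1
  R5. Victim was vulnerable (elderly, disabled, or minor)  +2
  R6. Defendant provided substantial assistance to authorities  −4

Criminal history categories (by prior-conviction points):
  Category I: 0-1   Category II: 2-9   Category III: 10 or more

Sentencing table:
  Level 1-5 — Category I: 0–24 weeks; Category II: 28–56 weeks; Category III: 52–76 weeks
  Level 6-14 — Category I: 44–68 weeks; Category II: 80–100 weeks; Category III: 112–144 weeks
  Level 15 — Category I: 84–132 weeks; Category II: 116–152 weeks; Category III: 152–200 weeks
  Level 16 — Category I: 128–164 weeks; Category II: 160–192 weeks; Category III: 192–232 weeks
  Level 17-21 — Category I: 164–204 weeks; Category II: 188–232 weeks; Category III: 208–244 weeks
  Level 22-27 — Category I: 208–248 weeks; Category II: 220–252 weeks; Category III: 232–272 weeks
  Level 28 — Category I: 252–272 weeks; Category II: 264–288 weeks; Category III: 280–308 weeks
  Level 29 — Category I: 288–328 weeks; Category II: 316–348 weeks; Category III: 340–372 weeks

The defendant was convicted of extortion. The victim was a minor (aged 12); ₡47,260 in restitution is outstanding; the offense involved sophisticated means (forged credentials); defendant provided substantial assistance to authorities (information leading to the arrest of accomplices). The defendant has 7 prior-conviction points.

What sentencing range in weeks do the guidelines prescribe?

Base offense level for extortion: 19.
R1 does not apply.
R2 applies (level before this adjustment is 19 ≥ 19, so +3): 19 + 3 = 22.
R3 does not apply.
R4 applies (level before this adjustment is 22 ≥ 19, so +2): 22 + 2 = 24.
R5 applies: 24 + 2 = 26.
R6 applies: 26 − 4 = 22.
Final offense level: 22.
Criminal history: 7 prior points → Category II (2-9).
Level 22 falls in the 22-27 band.
Grid: Level 22-27 × Category II = 220-252 weeks.

220-252 weeks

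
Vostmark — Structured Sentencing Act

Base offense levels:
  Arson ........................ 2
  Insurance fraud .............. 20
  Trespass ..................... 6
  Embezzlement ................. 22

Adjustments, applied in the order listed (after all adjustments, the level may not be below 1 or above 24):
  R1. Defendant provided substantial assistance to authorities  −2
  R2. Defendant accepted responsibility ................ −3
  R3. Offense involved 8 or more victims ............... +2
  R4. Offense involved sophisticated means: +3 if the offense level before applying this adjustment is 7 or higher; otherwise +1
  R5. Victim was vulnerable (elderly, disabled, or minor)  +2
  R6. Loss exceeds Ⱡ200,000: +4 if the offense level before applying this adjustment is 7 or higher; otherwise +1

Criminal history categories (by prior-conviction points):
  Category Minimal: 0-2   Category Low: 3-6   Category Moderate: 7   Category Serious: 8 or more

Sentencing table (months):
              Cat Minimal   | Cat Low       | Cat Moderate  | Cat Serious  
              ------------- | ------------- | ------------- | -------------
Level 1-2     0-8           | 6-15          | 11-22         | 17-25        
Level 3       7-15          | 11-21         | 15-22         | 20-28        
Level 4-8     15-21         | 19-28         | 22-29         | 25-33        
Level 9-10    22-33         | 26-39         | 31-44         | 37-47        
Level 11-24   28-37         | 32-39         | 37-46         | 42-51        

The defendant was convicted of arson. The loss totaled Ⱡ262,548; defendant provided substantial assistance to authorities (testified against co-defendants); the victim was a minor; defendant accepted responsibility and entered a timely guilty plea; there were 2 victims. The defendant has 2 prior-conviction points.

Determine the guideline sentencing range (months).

0-8 months

Base offense level for arson: 2.
R1 applies: 2 − 2 = 0.
R2 applies: 0 − 3 = -3.
R3 does not apply.
R5 applies: -3 + 2 = -1.
R6 applies (level before this adjustment is -1 < 7, so +1): -1 + 1 = 0.
Level 0 is below the minimum of 1; floored at 1.
Final offense level: 1.
Criminal history: 2 prior points → Category Minimal (0-2).
Level 1 falls in the 1-2 band.
Grid: Level 1-2 × Category Minimal = 0-8 months.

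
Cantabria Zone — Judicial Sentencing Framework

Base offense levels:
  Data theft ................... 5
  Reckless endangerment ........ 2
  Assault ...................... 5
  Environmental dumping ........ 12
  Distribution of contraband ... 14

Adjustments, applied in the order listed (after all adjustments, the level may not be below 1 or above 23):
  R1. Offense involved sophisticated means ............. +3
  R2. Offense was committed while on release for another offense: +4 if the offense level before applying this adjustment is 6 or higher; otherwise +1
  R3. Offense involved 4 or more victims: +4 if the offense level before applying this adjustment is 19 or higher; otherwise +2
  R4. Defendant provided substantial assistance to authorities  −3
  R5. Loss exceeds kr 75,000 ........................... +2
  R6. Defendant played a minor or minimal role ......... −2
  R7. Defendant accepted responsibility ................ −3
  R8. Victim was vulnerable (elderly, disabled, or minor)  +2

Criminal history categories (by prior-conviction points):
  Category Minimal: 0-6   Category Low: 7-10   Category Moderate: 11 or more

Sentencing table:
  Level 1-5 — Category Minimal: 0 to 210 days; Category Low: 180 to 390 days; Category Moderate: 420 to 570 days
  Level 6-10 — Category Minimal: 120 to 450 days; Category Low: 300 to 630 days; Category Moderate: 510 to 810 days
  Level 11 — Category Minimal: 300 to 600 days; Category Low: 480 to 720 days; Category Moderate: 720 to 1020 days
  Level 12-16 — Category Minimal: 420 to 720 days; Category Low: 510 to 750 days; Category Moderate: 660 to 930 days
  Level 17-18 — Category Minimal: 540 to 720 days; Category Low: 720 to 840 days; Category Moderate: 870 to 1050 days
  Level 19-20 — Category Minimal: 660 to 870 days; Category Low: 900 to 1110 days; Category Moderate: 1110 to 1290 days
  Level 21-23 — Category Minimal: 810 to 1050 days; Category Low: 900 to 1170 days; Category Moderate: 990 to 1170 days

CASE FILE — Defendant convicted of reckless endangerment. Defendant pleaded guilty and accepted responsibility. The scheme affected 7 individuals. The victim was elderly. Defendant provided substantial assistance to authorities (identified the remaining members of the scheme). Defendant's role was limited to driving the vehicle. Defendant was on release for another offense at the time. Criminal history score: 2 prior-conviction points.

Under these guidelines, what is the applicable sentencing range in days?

0-210 days

Base offense level for reckless endangerment: 2.
R2 applies (level before this adjustment is 2 < 6, so +1): 2 + 1 = 3.
R3 applies (level before this adjustment is 3 < 19, so +2): 3 + 2 = 5.
R4 applies: 5 − 3 = 2.
R5 does not apply.
R6 applies: 2 − 2 = 0.
R7 applies: 0 − 3 = -3.
R8 applies: -3 + 2 = -1.
Level -1 is below the minimum of 1; floored at 1.
Final offense level: 1.
Criminal history: 2 prior points → Category Minimal (0-6).
Level 1 falls in the 1-5 band.
Grid: Level 1-5 × Category Minimal = 0-210 days.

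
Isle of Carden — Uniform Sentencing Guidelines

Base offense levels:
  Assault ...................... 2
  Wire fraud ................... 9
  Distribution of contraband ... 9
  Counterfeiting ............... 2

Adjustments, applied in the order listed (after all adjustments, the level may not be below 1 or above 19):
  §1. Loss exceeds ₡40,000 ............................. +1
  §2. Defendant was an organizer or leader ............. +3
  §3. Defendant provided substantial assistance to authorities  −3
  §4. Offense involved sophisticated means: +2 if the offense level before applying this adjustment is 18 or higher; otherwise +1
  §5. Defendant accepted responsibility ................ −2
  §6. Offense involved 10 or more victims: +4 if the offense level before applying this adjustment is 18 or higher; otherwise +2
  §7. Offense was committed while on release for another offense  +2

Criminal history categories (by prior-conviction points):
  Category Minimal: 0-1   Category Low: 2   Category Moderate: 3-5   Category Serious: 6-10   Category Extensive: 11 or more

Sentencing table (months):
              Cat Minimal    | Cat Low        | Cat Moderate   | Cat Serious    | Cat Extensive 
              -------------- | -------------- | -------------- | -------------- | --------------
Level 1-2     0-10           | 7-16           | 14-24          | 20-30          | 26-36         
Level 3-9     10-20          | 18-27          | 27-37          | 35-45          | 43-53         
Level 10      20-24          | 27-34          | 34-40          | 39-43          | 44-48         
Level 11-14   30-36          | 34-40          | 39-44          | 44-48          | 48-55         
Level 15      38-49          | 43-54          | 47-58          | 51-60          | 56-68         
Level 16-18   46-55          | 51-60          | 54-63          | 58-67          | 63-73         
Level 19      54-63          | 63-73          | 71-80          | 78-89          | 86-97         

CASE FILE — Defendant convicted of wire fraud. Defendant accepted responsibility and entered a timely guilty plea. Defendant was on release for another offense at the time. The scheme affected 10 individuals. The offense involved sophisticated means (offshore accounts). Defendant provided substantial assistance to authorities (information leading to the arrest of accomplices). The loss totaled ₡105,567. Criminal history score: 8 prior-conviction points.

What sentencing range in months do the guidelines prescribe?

Base offense level for wire fraud: 9.
§1 applies: 9 + 1 = 10.
§3 applies: 10 − 3 = 7.
§4 applies (level before this adjustment is 7 < 18, so +1): 7 + 1 = 8.
§5 applies: 8 − 2 = 6.
§6 applies (level before this adjustment is 6 < 18, so +2): 6 + 2 = 8.
§7 applies: 8 + 2 = 10.
Final offense level: 10.
Criminal history: 8 prior points → Category Serious (6-10).
Level 10 falls in the 10 band.
Grid: Level 10 × Category Serious = 39-43 months.

39-43 months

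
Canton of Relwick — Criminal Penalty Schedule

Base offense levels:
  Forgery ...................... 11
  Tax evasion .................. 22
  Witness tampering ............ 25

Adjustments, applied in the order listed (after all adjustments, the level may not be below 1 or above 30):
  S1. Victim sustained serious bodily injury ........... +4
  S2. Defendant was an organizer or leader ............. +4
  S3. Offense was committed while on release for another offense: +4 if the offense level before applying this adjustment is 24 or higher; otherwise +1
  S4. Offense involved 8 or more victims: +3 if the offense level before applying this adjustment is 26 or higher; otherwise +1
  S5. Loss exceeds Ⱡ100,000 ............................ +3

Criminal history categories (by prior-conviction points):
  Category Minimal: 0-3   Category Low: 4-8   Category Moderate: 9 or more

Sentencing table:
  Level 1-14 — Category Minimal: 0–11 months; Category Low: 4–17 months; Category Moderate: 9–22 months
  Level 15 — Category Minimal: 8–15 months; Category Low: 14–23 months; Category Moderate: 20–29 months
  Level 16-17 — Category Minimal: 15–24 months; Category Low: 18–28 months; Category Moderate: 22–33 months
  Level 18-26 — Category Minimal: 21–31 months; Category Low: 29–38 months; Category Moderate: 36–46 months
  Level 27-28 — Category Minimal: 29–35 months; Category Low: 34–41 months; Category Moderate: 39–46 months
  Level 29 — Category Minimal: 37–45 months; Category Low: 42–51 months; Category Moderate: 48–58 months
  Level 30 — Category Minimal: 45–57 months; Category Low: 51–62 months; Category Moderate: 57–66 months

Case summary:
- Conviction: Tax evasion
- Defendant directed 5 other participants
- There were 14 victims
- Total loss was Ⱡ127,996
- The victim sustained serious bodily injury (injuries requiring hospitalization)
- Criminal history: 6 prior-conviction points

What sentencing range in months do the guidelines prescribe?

Base offense level for tax evasion: 22.
S1 applies: 22 + 4 = 26.
S2 applies: 26 + 4 = 30.
S4 applies (level before this adjustment is 30 ≥ 26, so +3): 30 + 3 = 33.
S5 applies: 33 + 3 = 36.
Level 36 exceeds the maximum of 30; capped at 30.
Final offense level: 30.
Criminal history: 6 prior points → Category Low (4-8).
Level 30 falls in the 30 band.
Grid: Level 30 × Category Low = 51-62 months.

51-62 months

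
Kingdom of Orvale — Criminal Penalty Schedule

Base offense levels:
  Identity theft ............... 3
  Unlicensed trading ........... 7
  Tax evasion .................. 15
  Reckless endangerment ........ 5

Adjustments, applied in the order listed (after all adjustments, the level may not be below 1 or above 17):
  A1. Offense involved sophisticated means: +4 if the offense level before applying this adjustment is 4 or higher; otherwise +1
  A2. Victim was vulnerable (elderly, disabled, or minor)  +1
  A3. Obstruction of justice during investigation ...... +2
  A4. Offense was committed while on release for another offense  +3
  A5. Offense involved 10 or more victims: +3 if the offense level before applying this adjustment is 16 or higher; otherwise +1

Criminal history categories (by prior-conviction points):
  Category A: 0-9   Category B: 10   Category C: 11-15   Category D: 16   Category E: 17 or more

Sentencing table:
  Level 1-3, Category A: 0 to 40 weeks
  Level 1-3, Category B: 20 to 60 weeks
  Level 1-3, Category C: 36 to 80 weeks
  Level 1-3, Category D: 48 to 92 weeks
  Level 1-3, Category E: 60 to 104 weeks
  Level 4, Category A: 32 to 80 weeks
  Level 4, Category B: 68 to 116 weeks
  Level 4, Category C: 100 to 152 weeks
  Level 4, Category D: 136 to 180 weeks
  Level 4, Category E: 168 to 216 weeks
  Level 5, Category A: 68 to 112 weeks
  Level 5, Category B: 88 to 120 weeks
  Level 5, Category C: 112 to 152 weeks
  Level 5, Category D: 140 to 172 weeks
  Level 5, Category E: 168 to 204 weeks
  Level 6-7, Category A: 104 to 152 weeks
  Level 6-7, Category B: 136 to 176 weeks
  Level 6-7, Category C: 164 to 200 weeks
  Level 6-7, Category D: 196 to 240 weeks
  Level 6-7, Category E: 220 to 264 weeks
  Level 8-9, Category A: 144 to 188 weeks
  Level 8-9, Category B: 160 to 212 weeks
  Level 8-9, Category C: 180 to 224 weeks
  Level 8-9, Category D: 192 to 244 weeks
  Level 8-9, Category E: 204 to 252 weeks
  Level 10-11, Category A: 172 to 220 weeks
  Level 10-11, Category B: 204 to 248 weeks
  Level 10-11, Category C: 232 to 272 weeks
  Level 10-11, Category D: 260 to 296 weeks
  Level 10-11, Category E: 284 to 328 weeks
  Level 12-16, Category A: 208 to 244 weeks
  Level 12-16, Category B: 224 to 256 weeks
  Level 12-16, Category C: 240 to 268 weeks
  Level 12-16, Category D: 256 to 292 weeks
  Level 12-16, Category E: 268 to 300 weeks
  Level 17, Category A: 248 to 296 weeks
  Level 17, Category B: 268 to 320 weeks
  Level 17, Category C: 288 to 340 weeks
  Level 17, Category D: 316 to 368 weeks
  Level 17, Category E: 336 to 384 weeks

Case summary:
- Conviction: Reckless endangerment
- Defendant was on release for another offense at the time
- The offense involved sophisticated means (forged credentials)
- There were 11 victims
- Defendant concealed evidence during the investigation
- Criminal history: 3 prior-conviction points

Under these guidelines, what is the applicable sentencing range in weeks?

Base offense level for reckless endangerment: 5.
A1 applies (level before this adjustment is 5 ≥ 4, so +4): 5 + 4 = 9.
A2 does not apply.
A3 applies: 9 + 2 = 11.
A4 applies: 11 + 3 = 14.
A5 applies (level before this adjustment is 14 < 16, so +1): 14 + 1 = 15.
Final offense level: 15.
Criminal history: 3 prior points → Category A (0-9).
Level 15 falls in the 12-16 band.
Grid: Level 12-16 × Category A = 208-244 weeks.

208-244 weeks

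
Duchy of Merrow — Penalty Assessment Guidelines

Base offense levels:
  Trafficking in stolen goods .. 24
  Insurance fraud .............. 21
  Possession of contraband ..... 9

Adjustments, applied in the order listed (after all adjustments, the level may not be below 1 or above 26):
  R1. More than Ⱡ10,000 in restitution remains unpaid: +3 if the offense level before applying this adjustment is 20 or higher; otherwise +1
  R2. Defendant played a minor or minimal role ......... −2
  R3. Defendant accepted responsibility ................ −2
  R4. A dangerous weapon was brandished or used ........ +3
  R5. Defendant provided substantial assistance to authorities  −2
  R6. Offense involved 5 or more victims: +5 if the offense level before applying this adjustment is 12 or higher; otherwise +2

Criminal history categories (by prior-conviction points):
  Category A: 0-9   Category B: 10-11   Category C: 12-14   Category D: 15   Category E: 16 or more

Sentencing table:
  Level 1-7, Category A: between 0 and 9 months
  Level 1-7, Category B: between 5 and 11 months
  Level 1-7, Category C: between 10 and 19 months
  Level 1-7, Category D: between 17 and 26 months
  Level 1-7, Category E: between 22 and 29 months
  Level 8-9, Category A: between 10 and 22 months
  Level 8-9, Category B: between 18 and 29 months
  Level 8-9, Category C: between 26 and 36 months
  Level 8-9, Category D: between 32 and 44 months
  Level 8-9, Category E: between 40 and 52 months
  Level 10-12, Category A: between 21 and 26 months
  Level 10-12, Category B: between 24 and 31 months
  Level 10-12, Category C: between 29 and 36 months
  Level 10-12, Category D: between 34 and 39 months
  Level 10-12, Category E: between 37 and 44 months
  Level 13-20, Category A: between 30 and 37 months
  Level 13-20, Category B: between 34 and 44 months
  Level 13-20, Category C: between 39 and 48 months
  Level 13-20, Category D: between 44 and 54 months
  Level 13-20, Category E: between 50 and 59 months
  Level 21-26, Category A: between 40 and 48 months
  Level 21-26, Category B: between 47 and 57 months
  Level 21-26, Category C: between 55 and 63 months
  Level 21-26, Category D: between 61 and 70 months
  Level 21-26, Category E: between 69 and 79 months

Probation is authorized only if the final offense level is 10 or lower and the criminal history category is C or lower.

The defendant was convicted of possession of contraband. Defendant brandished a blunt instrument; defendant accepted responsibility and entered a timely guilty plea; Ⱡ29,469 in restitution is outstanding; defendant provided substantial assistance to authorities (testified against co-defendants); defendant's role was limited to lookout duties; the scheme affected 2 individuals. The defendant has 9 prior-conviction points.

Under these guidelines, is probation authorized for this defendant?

Base offense level for possession of contraband: 9.
R1 applies (level before this adjustment is 9 < 20, so +1): 9 + 1 = 10.
R2 applies: 10 − 2 = 8.
R3 applies: 8 − 2 = 6.
R4 applies: 6 + 3 = 9.
R5 applies: 9 − 2 = 7.
R6 does not apply.
Final offense level: 7.
Criminal history: 9 prior points → Category A (0-9).
Level 7 falls in the 1-7 band.
Grid: Level 1-7 × Category A = 0-9 months.
Probation check: level 7 ≤ 10 and category A ≤ C → eligible.

Yes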